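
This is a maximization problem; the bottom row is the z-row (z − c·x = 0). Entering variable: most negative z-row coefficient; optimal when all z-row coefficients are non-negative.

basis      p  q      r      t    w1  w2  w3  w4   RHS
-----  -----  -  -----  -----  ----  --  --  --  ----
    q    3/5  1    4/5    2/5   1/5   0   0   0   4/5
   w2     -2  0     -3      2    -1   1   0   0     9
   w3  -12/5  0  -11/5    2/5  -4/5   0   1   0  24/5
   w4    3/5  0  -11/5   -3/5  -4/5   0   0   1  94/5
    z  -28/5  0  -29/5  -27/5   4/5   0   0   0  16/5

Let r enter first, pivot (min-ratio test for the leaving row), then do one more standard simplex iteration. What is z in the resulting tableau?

14

Ratio test on column r — row 1: (4/5)/(4/5) = 1; row 2: entry -3 ≤ 0; row 3: entry -11/5 ≤ 0; row 4: entry -11/5 ≤ 0. Minimum is 1 at row 1 (q leaves); pivot element 4/5.
Pivot on row 1; the z-row RHS becomes 16/5 − (-29/5)·1 = 9.
Next entering variable (most negative z-row entry -5/2): t.
Ratio test on column t — row 1: 1/(1/2) = 2; row 2: 12/(7/2) = 24/7; row 3: 7/(3/2) = 14/3; row 4: 21/(1/2) = 42. Minimum is 2 at row 1 (r leaves); pivot element 1/2.
After the second pivot the z-row RHS is 9 − (-5/2)·2 = 14.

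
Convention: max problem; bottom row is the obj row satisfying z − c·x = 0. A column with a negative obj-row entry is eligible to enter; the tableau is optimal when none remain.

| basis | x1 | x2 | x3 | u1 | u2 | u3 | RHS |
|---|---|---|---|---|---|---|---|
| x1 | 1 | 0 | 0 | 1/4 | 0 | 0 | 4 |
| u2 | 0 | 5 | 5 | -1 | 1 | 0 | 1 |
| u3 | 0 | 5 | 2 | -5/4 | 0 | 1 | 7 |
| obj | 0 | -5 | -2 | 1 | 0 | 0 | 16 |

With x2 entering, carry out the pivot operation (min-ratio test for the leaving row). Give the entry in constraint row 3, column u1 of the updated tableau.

-1/4

Ratio test on column x2 — row 1: entry 0 ≤ 0; row 2: 1/5 = 1/5; row 3: 7/5 = 7/5. Minimum is 1/5 at row 2 (u2 leaves); pivot element 5.
Divide row 2 by 5; eliminate column x2 from the other rows.
Row 3 update in column u1: -5/4 − 5·(-1/5) = -1/4.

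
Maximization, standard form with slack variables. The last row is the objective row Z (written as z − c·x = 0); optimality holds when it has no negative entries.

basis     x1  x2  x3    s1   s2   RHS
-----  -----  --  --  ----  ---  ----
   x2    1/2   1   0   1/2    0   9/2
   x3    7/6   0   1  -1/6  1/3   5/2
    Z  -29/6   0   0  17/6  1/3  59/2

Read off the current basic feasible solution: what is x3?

5/2

x3 is basic (row 2); its value is the RHS of that row, 5/2.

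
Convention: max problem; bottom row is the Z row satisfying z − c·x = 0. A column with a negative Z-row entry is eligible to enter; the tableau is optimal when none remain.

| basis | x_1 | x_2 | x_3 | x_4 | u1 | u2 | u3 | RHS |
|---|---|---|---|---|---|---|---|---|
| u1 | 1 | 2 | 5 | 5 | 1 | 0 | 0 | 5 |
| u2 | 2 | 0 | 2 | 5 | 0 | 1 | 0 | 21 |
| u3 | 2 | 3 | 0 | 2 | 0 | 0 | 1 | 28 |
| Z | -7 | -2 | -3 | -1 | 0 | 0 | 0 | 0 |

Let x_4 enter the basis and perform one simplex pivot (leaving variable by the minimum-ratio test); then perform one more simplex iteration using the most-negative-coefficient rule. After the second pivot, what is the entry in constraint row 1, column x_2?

Ratio test on column x_4 — row 1: 5/5 = 1; row 2: 21/5 = 21/5; row 3: 28/2 = 14. Minimum is 1 at row 1 (u1 leaves); pivot element 5.
Divide row 1 by 5; eliminate column x_4 from the other rows.
Second iteration: most negative Z-row entry is -34/5 in column x_1, so x_1 enters.
Ratio test on column x_1 — row 1: 1/(1/5) = 5; row 2: 16/1 = 16; row 3: 26/(8/5) = 65/4. Minimum is 5 at row 1 (x_4 leaves); pivot element 1/5.
Divide row 1 by 1/5; eliminate column x_1 from the other rows.
After both pivots, the entry at constraint row 1, column x_2 is 2.

2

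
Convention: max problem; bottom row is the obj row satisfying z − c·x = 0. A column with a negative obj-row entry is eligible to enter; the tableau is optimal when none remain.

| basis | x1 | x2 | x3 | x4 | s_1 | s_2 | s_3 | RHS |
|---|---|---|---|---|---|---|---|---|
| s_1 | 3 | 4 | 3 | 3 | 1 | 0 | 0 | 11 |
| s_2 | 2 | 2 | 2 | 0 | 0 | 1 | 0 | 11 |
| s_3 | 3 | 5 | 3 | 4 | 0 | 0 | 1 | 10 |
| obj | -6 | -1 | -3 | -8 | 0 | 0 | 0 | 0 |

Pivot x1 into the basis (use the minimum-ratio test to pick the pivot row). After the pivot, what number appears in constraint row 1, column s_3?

-1

Ratio test on column x1 — row 1: 11/3 = 11/3; row 2: 11/2 = 11/2; row 3: 10/3 = 10/3. Minimum is 10/3 at row 3 (s_3 leaves); pivot element 3.
Divide row 3 by 3; eliminate column x1 from the other rows.
Row 1 update in column s_3: 0 − 3·(1/3) = -1.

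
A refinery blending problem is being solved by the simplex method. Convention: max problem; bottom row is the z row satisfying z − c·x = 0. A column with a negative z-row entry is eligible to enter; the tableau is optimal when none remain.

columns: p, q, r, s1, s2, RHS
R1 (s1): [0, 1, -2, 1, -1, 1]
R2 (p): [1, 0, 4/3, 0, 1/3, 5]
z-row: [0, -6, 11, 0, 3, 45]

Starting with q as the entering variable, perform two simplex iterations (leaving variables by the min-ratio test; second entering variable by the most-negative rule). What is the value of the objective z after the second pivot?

96

Ratio test on column q — row 1: 1/1 = 1; row 2: entry 0 ≤ 0. Minimum is 1 at row 1 (s1 leaves); pivot element 1.
Pivot on row 1; the z-row RHS becomes 45 − (-6)·1 = 51.
Next entering variable (most negative z-row entry -3): s2.
Ratio test on column s2 — row 1: entry -1 ≤ 0; row 2: 5/(1/3) = 15. Minimum is 15 at row 2 (p leaves); pivot element 1/3.
After the second pivot the z-row RHS is 51 − (-3)·15 = 96.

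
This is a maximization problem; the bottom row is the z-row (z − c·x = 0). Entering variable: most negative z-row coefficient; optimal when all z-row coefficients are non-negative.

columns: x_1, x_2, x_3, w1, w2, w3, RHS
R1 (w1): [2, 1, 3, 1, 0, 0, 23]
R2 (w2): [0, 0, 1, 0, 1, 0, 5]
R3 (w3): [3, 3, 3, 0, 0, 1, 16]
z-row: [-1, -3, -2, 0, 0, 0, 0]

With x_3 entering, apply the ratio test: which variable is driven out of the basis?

w2

Column x_3 entries and ratios — w1: 23/3 = 23/3; w2: 5/1 = 5; w3: 16/3 = 16/3.
Smallest ratio is 5 in the row of w2, so w2 leaves.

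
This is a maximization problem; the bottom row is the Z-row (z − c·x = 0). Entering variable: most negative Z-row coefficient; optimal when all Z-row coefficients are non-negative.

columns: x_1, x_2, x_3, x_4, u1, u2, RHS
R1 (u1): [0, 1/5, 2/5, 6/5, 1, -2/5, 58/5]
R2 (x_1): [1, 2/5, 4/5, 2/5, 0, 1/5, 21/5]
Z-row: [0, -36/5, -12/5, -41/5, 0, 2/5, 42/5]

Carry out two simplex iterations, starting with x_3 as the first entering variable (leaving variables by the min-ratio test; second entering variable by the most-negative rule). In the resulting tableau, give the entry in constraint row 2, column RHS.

Ratio test on column x_3 — row 1: (58/5)/(2/5) = 29; row 2: (21/5)/(4/5) = 21/4. Minimum is 21/4 at row 2 (x_1 leaves); pivot element 4/5.
Divide row 2 by 4/5; eliminate column x_3 from the other rows.
Second iteration: most negative Z-row entry is -7 in column x_4, so x_4 enters.
Ratio test on column x_4 — row 1: (19/2)/1 = 19/2; row 2: (21/4)/(1/2) = 21/2. Minimum is 19/2 at row 1 (u1 leaves); pivot element 1.
Divide row 1 by 1; eliminate column x_4 from the other rows.
After both pivots, the entry at constraint row 2, column RHS is 1/2.

1/2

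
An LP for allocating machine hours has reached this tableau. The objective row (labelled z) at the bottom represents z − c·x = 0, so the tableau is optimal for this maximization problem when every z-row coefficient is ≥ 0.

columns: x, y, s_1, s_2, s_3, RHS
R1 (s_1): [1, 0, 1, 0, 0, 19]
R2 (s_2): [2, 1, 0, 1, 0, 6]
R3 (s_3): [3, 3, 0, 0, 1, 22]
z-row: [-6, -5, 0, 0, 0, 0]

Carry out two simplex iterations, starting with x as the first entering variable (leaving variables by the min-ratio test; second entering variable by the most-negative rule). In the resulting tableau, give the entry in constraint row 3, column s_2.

-3

Ratio test on column x — row 1: 19/1 = 19; row 2: 6/2 = 3; row 3: 22/3 = 22/3. Minimum is 3 at row 2 (s_2 leaves); pivot element 2.
Divide row 2 by 2; eliminate column x from the other rows.
Second iteration: most negative z-row entry is -2 in column y, so y enters.
Ratio test on column y — row 1: entry -1/2 ≤ 0; row 2: 3/(1/2) = 6; row 3: 13/(3/2) = 26/3. Minimum is 6 at row 2 (x leaves); pivot element 1/2.
Divide row 2 by 1/2; eliminate column y from the other rows.
After both pivots, the entry at constraint row 3, column s_2 is -3.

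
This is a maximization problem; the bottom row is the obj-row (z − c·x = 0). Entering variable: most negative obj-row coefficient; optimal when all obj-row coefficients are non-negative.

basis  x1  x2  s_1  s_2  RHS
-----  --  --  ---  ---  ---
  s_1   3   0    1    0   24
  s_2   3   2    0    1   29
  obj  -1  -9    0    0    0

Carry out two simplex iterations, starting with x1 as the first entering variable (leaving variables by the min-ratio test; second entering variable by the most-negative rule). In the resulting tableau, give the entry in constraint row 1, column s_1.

Ratio test on column x1 — row 1: 24/3 = 8; row 2: 29/3 = 29/3. Minimum is 8 at row 1 (s_1 leaves); pivot element 3.
Divide row 1 by 3; eliminate column x1 from the other rows.
Second iteration: most negative obj-row entry is -9 in column x2, so x2 enters.
Ratio test on column x2 — row 1: entry 0 ≤ 0; row 2: 5/2 = 5/2. Minimum is 5/2 at row 2 (s_2 leaves); pivot element 2.
Divide row 2 by 2; eliminate column x2 from the other rows.
After both pivots, the entry at constraint row 1, column s_1 is 1/3.

1/3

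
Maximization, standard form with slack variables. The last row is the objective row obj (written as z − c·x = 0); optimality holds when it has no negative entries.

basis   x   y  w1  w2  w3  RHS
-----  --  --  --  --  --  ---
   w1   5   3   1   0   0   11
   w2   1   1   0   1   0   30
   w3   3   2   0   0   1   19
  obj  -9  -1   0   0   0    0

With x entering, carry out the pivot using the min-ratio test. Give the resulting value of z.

Ratio test on column x — row 1: 11/5 = 11/5; row 2: 30/1 = 30; row 3: 19/3 = 19/3. Minimum is 11/5 at row 1 (w1 leaves); pivot element 5.
Pivot on row 1; the obj-row RHS becomes 0 − (-9)·(11/5) = 99/5.

99/5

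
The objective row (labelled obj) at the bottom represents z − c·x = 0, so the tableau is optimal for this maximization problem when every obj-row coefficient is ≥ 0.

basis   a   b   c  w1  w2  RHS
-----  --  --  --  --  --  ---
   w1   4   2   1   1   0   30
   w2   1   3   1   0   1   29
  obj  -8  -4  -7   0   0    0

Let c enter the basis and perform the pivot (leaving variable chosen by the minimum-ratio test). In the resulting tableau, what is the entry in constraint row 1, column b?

-1

Ratio test on column c — row 1: 30/1 = 30; row 2: 29/1 = 29. Minimum is 29 at row 2 (w2 leaves); pivot element 1.
Divide row 2 by 1; eliminate column c from the other rows.
Row 1 update in column b: 2 − 1·3 = -1.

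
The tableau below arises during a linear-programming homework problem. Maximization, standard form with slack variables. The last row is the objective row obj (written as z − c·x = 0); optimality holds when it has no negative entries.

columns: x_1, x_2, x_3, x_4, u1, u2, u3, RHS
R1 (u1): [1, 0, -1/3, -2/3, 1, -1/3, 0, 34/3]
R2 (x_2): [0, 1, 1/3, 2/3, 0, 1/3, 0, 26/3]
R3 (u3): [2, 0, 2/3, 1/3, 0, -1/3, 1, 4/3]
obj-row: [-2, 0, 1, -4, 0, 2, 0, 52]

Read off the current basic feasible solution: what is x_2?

x_2 is basic (row 2); its value is the RHS of that row, 26/3.

26/3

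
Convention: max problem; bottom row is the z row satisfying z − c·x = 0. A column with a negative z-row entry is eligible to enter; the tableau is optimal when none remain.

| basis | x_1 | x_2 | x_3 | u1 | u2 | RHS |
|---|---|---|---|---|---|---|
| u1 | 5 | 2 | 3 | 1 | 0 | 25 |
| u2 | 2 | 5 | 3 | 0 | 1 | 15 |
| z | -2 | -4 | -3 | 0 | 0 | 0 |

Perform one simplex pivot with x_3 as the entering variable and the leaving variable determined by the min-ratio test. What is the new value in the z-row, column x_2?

Ratio test on column x_3 — row 1: 25/3 = 25/3; row 2: 15/3 = 5. Minimum is 5 at row 2 (u2 leaves); pivot element 3.
Divide row 2 by 3; eliminate column x_3 from the other rows.
z-row update in column x_2: -4 − (-3)·(5/3) = 1.

1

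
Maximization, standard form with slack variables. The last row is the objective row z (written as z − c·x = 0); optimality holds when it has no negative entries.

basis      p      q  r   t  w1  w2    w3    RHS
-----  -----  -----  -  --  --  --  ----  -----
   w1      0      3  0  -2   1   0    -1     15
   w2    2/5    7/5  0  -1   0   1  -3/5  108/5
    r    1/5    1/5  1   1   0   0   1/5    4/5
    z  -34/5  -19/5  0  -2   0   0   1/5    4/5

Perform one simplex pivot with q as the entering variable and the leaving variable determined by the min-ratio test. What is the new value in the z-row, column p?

Ratio test on column q — row 1: 15/3 = 5; row 2: (108/5)/(7/5) = 108/7; row 3: (4/5)/(1/5) = 4. Minimum is 4 at row 3 (r leaves); pivot element 1/5.
Divide row 3 by 1/5; eliminate column q from the other rows.
z-row update in column p: -34/5 − (-19/5)·1 = -3.

-3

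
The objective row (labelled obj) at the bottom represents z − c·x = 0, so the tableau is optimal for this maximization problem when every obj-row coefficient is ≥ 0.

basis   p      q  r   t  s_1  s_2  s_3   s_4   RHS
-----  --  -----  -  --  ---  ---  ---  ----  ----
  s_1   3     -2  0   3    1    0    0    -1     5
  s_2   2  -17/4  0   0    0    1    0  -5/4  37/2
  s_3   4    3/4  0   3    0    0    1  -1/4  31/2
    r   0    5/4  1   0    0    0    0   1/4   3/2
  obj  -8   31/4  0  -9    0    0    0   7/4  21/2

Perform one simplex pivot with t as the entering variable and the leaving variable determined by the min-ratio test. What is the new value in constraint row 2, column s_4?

Ratio test on column t — row 1: 5/3 = 5/3; row 2: entry 0 ≤ 0; row 3: (31/2)/3 = 31/6; row 4: entry 0 ≤ 0. Minimum is 5/3 at row 1 (s_1 leaves); pivot element 3.
Divide row 1 by 3; eliminate column t from the other rows.
Row 2 update in column s_4: -5/4 − 0·(-1/3) = -5/4.

-5/4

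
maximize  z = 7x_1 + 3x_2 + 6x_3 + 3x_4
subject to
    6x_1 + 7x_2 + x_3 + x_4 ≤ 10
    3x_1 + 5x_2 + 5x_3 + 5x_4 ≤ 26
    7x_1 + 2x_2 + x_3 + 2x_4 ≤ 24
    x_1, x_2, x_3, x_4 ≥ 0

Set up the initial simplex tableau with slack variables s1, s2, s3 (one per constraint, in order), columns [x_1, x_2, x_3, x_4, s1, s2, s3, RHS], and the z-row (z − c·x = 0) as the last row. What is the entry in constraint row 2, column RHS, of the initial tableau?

26

The RHS of constraint 2 is b_2 = 26.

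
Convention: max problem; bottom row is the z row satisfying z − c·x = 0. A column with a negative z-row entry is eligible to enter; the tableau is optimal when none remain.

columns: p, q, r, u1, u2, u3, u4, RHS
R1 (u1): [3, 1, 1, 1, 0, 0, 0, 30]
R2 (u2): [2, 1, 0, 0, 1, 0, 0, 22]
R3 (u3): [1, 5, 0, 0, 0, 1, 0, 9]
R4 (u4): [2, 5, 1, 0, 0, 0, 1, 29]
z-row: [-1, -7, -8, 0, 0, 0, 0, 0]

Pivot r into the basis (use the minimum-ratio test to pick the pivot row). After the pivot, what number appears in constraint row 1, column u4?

-1

Ratio test on column r — row 1: 30/1 = 30; row 2: entry 0 ≤ 0; row 3: entry 0 ≤ 0; row 4: 29/1 = 29. Minimum is 29 at row 4 (u4 leaves); pivot element 1.
Divide row 4 by 1; eliminate column r from the other rows.
Row 1 update in column u4: 0 − 1·1 = -1.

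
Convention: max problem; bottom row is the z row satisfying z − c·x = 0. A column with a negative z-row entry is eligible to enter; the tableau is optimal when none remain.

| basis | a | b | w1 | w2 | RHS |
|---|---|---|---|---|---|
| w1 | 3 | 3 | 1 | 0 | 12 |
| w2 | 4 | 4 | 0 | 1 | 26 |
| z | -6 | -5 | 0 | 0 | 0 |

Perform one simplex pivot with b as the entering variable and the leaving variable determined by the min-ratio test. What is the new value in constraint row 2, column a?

Ratio test on column b — row 1: 12/3 = 4; row 2: 26/4 = 13/2. Minimum is 4 at row 1 (w1 leaves); pivot element 3.
Divide row 1 by 3; eliminate column b from the other rows.
Row 2 update in column a: 4 − 4·1 = 0.

0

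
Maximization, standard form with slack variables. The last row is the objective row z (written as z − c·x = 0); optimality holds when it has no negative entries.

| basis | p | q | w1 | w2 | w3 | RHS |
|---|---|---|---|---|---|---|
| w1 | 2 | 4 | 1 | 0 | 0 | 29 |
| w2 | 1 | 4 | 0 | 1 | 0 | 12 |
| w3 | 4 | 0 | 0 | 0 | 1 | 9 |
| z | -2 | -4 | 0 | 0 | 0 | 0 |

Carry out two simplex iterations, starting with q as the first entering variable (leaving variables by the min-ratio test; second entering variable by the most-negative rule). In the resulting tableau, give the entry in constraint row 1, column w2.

-1

Ratio test on column q — row 1: 29/4 = 29/4; row 2: 12/4 = 3; row 3: entry 0 ≤ 0. Minimum is 3 at row 2 (w2 leaves); pivot element 4.
Divide row 2 by 4; eliminate column q from the other rows.
Second iteration: most negative z-row entry is -1 in column p, so p enters.
Ratio test on column p — row 1: 17/1 = 17; row 2: 3/(1/4) = 12; row 3: 9/4 = 9/4. Minimum is 9/4 at row 3 (w3 leaves); pivot element 4.
Divide row 3 by 4; eliminate column p from the other rows.
After both pivots, the entry at constraint row 1, column w2 is -1.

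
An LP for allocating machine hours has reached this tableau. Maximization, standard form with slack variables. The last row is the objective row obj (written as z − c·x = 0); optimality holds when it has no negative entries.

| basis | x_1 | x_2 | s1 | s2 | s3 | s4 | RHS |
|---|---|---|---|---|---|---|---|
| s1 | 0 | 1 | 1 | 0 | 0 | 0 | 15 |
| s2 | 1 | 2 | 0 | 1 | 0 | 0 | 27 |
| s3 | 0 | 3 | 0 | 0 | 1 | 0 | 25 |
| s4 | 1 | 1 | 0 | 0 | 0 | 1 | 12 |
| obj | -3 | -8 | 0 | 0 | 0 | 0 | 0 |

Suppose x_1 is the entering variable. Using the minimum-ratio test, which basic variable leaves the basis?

Column x_1 entries and ratios — s1: 0 ≤ 0, skip; s2: 27/1 = 27; s3: 0 ≤ 0, skip; s4: 12/1 = 12.
Smallest ratio is 12 in the row of s4, so s4 leaves.

s4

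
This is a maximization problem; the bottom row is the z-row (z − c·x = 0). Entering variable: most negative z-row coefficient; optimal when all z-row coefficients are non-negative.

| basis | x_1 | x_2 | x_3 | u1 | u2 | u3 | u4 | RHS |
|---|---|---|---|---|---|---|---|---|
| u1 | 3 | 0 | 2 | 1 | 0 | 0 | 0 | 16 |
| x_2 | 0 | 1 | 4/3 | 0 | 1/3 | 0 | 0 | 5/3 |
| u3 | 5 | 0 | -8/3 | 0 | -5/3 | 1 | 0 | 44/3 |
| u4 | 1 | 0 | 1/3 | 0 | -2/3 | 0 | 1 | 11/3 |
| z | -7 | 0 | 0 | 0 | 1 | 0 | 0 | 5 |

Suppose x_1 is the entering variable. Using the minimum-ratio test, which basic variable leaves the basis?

Column x_1 entries and ratios — u1: 16/3 = 16/3; x_2: 0 ≤ 0, skip; u3: (44/3)/5 = 44/15; u4: (11/3)/1 = 11/3.
Smallest ratio is 44/15 in the row of u3, so u3 leaves.

u3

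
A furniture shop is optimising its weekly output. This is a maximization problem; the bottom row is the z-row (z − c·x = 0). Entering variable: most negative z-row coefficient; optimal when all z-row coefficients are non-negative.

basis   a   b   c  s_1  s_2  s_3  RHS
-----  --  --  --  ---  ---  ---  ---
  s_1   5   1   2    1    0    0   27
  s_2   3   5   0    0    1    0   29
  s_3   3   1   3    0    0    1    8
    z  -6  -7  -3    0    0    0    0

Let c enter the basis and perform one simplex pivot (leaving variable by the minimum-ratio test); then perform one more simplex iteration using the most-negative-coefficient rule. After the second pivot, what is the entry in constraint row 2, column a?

3/5

Ratio test on column c — row 1: 27/2 = 27/2; row 2: entry 0 ≤ 0; row 3: 8/3 = 8/3. Minimum is 8/3 at row 3 (s_3 leaves); pivot element 3.
Divide row 3 by 3; eliminate column c from the other rows.
Second iteration: most negative z-row entry is -6 in column b, so b enters.
Ratio test on column b — row 1: (65/3)/(1/3) = 65; row 2: 29/5 = 29/5; row 3: (8/3)/(1/3) = 8. Minimum is 29/5 at row 2 (s_2 leaves); pivot element 5.
Divide row 2 by 5; eliminate column b from the other rows.
After both pivots, the entry at constraint row 2, column a is 3/5.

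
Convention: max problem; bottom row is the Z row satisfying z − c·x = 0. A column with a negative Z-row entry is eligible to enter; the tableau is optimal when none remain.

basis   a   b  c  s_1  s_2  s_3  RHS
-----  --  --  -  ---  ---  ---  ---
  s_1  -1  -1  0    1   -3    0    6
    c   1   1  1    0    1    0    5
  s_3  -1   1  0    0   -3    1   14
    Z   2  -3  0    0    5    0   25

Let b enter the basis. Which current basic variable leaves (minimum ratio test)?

Column b entries and ratios — s_1: -1 ≤ 0, skip; c: 5/1 = 5; s_3: 14/1 = 14.
Smallest ratio is 5 in the row of c, so c leaves.

c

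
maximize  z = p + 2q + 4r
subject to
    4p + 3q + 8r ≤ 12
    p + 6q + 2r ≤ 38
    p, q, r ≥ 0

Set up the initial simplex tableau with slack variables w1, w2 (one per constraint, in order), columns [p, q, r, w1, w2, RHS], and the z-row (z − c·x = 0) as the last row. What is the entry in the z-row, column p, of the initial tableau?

-1

The z-row carries the negated objective coefficients: the p entry is -1.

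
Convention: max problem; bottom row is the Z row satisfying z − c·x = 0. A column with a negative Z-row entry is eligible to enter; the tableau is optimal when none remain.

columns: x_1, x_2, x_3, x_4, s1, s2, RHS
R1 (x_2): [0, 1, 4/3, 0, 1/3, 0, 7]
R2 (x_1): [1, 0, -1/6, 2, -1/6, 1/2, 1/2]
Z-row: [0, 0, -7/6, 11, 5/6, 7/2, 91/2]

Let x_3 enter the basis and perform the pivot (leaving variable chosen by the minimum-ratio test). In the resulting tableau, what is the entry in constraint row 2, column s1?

-1/8

Ratio test on column x_3 — row 1: 7/(4/3) = 21/4; row 2: entry -1/6 ≤ 0. Minimum is 21/4 at row 1 (x_2 leaves); pivot element 4/3.
Divide row 1 by 4/3; eliminate column x_3 from the other rows.
Row 2 update in column s1: -1/6 − (-1/6)·(1/4) = -1/8.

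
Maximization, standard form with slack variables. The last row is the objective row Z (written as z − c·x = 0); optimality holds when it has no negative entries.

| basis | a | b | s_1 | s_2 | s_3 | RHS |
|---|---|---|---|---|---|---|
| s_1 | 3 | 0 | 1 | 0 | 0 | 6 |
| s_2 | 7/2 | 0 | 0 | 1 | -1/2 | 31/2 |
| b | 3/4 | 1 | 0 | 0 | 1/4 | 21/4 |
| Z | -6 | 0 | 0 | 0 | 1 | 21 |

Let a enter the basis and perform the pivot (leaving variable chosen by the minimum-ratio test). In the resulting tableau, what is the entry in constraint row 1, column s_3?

Ratio test on column a — row 1: 6/3 = 2; row 2: (31/2)/(7/2) = 31/7; row 3: (21/4)/(3/4) = 7. Minimum is 2 at row 1 (s_1 leaves); pivot element 3.
Divide row 1 by 3; eliminate column a from the other rows.
In the new row 1, the s_3 entry is the old entry divided by the pivot: 0/3 = 0.

0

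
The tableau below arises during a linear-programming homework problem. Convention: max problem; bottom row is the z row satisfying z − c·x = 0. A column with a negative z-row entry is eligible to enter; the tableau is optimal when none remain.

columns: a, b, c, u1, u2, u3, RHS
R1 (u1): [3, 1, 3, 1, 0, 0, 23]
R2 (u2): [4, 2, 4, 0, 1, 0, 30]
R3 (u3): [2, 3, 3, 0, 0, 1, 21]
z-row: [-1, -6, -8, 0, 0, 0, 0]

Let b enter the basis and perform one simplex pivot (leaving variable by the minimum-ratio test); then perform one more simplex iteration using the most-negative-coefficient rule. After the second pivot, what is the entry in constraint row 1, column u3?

-1

Ratio test on column b — row 1: 23/1 = 23; row 2: 30/2 = 15; row 3: 21/3 = 7. Minimum is 7 at row 3 (u3 leaves); pivot element 3.
Divide row 3 by 3; eliminate column b from the other rows.
Second iteration: most negative z-row entry is -2 in column c, so c enters.
Ratio test on column c — row 1: 16/2 = 8; row 2: 16/2 = 8; row 3: 7/1 = 7. Minimum is 7 at row 3 (b leaves); pivot element 1.
Divide row 3 by 1; eliminate column c from the other rows.
After both pivots, the entry at constraint row 1, column u3 is -1.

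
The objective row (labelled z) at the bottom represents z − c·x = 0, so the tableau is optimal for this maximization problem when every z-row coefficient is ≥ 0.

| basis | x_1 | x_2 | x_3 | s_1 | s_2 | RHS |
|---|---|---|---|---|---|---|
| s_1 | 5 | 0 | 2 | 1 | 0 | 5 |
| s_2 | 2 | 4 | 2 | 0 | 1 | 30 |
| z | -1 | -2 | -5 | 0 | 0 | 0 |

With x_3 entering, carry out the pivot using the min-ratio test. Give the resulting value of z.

25/2

Ratio test on column x_3 — row 1: 5/2 = 5/2; row 2: 30/2 = 15. Minimum is 5/2 at row 1 (s_1 leaves); pivot element 2.
Pivot on row 1; the z-row RHS becomes 0 − (-5)·(5/2) = 25/2.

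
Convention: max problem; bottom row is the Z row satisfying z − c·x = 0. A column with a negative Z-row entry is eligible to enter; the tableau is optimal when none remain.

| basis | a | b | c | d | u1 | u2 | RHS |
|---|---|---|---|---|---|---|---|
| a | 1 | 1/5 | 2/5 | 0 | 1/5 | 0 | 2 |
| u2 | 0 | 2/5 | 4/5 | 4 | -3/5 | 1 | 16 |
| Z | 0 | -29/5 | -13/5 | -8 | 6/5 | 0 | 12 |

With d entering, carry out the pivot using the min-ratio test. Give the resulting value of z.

Ratio test on column d — row 1: entry 0 ≤ 0; row 2: 16/4 = 4. Minimum is 4 at row 2 (u2 leaves); pivot element 4.
Pivot on row 2; the Z-row RHS becomes 12 − (-8)·4 = 44.

44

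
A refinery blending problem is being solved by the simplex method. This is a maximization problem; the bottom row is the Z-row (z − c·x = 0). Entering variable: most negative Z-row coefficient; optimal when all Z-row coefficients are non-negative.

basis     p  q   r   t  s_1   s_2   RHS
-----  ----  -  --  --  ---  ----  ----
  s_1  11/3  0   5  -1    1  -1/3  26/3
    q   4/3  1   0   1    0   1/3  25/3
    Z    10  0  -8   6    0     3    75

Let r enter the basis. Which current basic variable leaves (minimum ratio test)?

Column r entries and ratios — s_1: (26/3)/5 = 26/15; q: 0 ≤ 0, skip.
Smallest ratio is 26/15 in the row of s_1, so s_1 leaves.

s_1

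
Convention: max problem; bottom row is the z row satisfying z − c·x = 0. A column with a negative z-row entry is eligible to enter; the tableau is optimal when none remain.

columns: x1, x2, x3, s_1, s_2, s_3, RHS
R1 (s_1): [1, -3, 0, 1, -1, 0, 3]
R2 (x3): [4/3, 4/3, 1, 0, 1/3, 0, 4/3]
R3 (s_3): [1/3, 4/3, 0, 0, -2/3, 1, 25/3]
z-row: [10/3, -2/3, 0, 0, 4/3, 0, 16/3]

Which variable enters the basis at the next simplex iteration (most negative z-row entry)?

x2

Negative z-row entries: x2: -2/3.
The most negative is -2/3 in column x2, so x2 enters.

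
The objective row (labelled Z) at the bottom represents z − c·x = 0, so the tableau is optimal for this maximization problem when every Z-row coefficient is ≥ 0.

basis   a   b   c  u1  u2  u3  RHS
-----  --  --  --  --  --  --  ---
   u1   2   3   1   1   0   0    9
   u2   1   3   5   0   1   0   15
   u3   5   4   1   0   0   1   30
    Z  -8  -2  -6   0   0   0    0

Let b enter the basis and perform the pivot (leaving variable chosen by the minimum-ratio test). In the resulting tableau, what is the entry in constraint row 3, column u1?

-4/3

Ratio test on column b — row 1: 9/3 = 3; row 2: 15/3 = 5; row 3: 30/4 = 15/2. Minimum is 3 at row 1 (u1 leaves); pivot element 3.
Divide row 1 by 3; eliminate column b from the other rows.
Row 3 update in column u1: 0 − 4·(1/3) = -4/3.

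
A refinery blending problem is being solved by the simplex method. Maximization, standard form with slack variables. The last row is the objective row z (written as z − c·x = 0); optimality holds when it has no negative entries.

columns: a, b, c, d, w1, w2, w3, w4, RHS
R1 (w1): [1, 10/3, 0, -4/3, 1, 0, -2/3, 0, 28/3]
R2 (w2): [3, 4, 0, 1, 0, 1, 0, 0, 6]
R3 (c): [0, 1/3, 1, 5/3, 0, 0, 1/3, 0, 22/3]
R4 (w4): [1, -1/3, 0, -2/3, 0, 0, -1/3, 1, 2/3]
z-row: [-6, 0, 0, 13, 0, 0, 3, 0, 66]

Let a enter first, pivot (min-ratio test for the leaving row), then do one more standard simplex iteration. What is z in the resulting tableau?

Ratio test on column a — row 1: (28/3)/1 = 28/3; row 2: 6/3 = 2; row 3: entry 0 ≤ 0; row 4: (2/3)/1 = 2/3. Minimum is 2/3 at row 4 (w4 leaves); pivot element 1.
Pivot on row 4; the z-row RHS becomes 66 − (-6)·(2/3) = 70.
Next entering variable (most negative z-row entry -2): b.
Ratio test on column b — row 1: (26/3)/(11/3) = 26/11; row 2: 4/5 = 4/5; row 3: (22/3)/(1/3) = 22; row 4: entry -1/3 ≤ 0. Minimum is 4/5 at row 2 (w2 leaves); pivot element 5.
After the second pivot the z-row RHS is 70 − (-2)·(4/5) = 358/5.

358/5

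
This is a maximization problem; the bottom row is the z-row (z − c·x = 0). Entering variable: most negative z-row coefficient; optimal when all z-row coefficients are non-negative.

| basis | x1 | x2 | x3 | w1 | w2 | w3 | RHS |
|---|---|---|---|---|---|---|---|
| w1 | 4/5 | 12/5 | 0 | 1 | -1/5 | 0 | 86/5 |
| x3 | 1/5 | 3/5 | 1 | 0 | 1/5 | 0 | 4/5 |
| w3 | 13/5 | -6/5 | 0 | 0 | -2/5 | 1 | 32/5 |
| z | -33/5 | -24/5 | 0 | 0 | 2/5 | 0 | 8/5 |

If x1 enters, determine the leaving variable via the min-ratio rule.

w3

Column x1 entries and ratios — w1: (86/5)/(4/5) = 43/2; x3: (4/5)/(1/5) = 4; w3: (32/5)/(13/5) = 32/13.
Smallest ratio is 32/13 in the row of w3, so w3 leaves.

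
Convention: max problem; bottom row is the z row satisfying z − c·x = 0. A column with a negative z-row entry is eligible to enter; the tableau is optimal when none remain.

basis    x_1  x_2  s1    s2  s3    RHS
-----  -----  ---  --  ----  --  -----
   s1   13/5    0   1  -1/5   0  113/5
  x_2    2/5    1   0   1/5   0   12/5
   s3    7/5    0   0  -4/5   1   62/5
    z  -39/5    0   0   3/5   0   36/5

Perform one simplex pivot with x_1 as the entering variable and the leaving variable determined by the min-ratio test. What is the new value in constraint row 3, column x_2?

-7/2

Ratio test on column x_1 — row 1: (113/5)/(13/5) = 113/13; row 2: (12/5)/(2/5) = 6; row 3: (62/5)/(7/5) = 62/7. Minimum is 6 at row 2 (x_2 leaves); pivot element 2/5.
Divide row 2 by 2/5; eliminate column x_1 from the other rows.
Row 3 update in column x_2: 0 − (7/5)·(5/2) = -7/2.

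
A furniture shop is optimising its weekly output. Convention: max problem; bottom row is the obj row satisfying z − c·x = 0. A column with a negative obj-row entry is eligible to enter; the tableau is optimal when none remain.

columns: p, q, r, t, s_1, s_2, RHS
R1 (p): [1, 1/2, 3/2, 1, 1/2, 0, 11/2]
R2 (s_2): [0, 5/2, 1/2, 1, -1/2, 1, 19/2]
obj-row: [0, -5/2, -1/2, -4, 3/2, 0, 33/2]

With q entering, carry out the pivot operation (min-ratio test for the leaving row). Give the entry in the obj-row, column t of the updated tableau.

-3

Ratio test on column q — row 1: (11/2)/(1/2) = 11; row 2: (19/2)/(5/2) = 19/5. Minimum is 19/5 at row 2 (s_2 leaves); pivot element 5/2.
Divide row 2 by 5/2; eliminate column q from the other rows.
obj-row update in column t: -4 − (-5/2)·(2/5) = -3.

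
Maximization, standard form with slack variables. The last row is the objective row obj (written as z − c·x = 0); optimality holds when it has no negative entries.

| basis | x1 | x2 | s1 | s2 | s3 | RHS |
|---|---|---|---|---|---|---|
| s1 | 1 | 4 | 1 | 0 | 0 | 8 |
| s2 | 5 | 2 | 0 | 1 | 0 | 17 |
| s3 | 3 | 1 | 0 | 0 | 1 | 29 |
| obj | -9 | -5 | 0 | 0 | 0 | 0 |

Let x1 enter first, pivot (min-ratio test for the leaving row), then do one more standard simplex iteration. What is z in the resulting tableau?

583/18

Ratio test on column x1 — row 1: 8/1 = 8; row 2: 17/5 = 17/5; row 3: 29/3 = 29/3. Minimum is 17/5 at row 2 (s2 leaves); pivot element 5.
Pivot on row 2; the obj-row RHS becomes 0 − (-9)·(17/5) = 153/5.
Next entering variable (most negative obj-row entry -7/5): x2.
Ratio test on column x2 — row 1: (23/5)/(18/5) = 23/18; row 2: (17/5)/(2/5) = 17/2; row 3: entry -1/5 ≤ 0. Minimum is 23/18 at row 1 (s1 leaves); pivot element 18/5.
After the second pivot the obj-row RHS is 153/5 − (-7/5)·(23/18) = 583/18.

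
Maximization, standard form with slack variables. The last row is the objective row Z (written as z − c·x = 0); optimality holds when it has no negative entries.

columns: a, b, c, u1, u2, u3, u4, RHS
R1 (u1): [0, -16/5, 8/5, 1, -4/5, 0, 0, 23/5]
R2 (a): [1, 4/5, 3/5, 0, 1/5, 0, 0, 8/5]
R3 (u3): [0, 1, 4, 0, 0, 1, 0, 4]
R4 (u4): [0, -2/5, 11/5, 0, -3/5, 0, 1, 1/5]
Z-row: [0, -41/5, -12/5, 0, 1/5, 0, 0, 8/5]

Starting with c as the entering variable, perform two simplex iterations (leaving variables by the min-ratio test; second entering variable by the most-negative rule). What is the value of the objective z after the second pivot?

33/2

Ratio test on column c — row 1: (23/5)/(8/5) = 23/8; row 2: (8/5)/(3/5) = 8/3; row 3: 4/4 = 1; row 4: (1/5)/(11/5) = 1/11. Minimum is 1/11 at row 4 (u4 leaves); pivot element 11/5.
Pivot on row 4; the Z-row RHS becomes 8/5 − (-12/5)·(1/11) = 20/11.
Next entering variable (most negative Z-row entry -95/11): b.
Ratio test on column b — row 1: entry -32/11 ≤ 0; row 2: (17/11)/(10/11) = 17/10; row 3: (40/11)/(19/11) = 40/19; row 4: entry -2/11 ≤ 0. Minimum is 17/10 at row 2 (a leaves); pivot element 10/11.
After the second pivot the Z-row RHS is 20/11 − (-95/11)·(17/10) = 33/2.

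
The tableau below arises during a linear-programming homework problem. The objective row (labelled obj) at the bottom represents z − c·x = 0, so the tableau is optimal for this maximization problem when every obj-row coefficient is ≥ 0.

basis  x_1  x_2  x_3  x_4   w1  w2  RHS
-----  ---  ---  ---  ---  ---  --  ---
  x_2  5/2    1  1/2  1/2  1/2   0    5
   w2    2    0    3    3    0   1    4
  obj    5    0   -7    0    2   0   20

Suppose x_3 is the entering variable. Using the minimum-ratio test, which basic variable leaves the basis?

w2

Column x_3 entries and ratios — x_2: 5/(1/2) = 10; w2: 4/3 = 4/3.
Smallest ratio is 4/3 in the row of w2, so w2 leaves.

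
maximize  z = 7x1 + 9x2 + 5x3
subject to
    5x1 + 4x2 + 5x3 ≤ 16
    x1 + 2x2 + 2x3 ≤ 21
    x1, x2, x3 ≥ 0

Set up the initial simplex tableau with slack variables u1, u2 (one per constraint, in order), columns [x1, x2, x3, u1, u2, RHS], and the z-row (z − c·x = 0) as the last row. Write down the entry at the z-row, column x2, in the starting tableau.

-9

The z-row carries the negated objective coefficients: the x2 entry is -9.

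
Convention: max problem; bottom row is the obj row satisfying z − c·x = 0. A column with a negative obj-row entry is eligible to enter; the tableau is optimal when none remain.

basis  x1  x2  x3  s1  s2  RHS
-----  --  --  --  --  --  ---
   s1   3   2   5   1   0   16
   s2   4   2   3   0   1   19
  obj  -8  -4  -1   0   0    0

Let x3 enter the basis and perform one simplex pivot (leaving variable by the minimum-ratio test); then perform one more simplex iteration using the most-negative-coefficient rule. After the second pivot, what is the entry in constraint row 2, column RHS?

Ratio test on column x3 — row 1: 16/5 = 16/5; row 2: 19/3 = 19/3. Minimum is 16/5 at row 1 (s1 leaves); pivot element 5.
Divide row 1 by 5; eliminate column x3 from the other rows.
Second iteration: most negative obj-row entry is -37/5 in column x1, so x1 enters.
Ratio test on column x1 — row 1: (16/5)/(3/5) = 16/3; row 2: (47/5)/(11/5) = 47/11. Minimum is 47/11 at row 2 (s2 leaves); pivot element 11/5.
Divide row 2 by 11/5; eliminate column x1 from the other rows.
After both pivots, the entry at constraint row 2, column RHS is 47/11.

47/11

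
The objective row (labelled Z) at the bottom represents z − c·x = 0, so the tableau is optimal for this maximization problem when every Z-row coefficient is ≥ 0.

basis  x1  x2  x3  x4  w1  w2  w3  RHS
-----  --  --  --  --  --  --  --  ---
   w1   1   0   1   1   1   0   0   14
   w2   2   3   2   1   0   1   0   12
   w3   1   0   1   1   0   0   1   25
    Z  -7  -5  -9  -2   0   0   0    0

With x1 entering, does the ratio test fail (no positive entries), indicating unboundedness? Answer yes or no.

Column x1 has positive entries in row(s) 1, 2, 3, so the ratio test bounds it — not unbounded.

no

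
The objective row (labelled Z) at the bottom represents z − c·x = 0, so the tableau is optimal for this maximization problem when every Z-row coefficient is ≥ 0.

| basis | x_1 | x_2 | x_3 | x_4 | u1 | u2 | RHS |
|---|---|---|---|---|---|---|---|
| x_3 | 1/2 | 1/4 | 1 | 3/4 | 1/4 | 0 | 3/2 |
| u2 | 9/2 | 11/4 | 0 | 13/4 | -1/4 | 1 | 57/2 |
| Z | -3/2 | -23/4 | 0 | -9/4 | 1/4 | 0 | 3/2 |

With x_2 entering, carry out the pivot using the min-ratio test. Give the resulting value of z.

Ratio test on column x_2 — row 1: (3/2)/(1/4) = 6; row 2: (57/2)/(11/4) = 114/11. Minimum is 6 at row 1 (x_3 leaves); pivot element 1/4.
Pivot on row 1; the Z-row RHS becomes 3/2 − (-23/4)·6 = 36.

36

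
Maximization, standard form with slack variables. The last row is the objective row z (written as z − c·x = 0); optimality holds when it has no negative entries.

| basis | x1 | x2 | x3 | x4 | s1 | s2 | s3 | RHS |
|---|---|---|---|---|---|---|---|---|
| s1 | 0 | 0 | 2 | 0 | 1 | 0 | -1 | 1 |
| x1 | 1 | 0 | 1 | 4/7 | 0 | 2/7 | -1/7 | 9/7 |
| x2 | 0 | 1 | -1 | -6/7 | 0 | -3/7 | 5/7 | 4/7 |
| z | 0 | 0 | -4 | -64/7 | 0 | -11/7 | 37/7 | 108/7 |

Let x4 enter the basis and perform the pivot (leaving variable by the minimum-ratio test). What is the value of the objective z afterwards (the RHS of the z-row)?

36

Ratio test on column x4 — row 1: entry 0 ≤ 0; row 2: (9/7)/(4/7) = 9/4; row 3: entry -6/7 ≤ 0. Minimum is 9/4 at row 2 (x1 leaves); pivot element 4/7.
Pivot on row 2; the z-row RHS becomes 108/7 − (-64/7)·(9/4) = 36.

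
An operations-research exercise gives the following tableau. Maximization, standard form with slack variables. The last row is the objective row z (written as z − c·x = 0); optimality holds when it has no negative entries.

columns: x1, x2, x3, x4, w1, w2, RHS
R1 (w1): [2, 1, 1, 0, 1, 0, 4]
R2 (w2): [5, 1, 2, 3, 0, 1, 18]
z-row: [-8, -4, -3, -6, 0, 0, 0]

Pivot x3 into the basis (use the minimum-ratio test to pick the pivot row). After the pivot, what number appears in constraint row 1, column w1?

1

Ratio test on column x3 — row 1: 4/1 = 4; row 2: 18/2 = 9. Minimum is 4 at row 1 (w1 leaves); pivot element 1.
Divide row 1 by 1; eliminate column x3 from the other rows.
In the new row 1, the w1 entry is the old entry divided by the pivot: 1/1 = 1.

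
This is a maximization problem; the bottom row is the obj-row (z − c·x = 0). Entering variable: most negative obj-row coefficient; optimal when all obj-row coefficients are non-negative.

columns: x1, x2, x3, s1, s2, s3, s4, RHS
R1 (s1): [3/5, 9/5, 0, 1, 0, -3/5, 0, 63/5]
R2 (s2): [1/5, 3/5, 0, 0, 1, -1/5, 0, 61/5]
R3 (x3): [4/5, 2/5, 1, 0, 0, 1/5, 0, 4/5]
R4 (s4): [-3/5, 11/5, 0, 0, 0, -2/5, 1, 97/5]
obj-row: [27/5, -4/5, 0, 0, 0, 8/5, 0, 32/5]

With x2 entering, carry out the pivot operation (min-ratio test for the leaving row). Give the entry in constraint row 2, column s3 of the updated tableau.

-1/2

Ratio test on column x2 — row 1: (63/5)/(9/5) = 7; row 2: (61/5)/(3/5) = 61/3; row 3: (4/5)/(2/5) = 2; row 4: (97/5)/(11/5) = 97/11. Minimum is 2 at row 3 (x3 leaves); pivot element 2/5.
Divide row 3 by 2/5; eliminate column x2 from the other rows.
Row 2 update in column s3: -1/5 − (3/5)·(1/2) = -1/2.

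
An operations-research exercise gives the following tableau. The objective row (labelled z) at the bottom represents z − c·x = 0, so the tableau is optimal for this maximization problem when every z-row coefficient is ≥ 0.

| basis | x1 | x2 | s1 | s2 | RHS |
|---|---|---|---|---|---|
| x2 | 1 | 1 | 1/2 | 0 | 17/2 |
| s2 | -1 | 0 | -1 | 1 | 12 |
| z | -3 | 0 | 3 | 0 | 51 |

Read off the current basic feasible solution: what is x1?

0

x1 is not in the basis, so in the current basic feasible solution x1 = 0.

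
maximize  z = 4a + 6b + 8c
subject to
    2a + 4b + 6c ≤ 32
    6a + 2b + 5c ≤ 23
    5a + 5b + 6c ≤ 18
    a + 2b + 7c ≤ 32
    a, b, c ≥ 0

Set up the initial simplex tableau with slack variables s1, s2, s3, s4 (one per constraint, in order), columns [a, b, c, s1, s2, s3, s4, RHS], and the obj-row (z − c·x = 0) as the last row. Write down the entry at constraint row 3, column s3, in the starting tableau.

Slack s3 belongs to constraint 3; its column is the unit vector e_3, so the entry in row 3 is 1.

1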